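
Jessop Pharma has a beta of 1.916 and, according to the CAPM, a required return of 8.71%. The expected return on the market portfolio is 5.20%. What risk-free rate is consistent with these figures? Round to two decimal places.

1.37%

E(R) = R_f + β(E(R_m) − R_f) = R_f(1 − β) + β·E(R_m)
8.71% = R_f × (1 − 1.916) + 1.916 × 5.20%
8.71% = R_f × -0.916 + 9.96320%
R_f = (8.71% − 9.96320%) / -0.916 = 1.37%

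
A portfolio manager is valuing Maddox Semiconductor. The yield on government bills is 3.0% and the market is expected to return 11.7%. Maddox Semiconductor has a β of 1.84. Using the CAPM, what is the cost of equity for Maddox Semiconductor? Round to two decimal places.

19.01%

Market risk premium = E(R_m) − R_f = 11.7% − 3.0% = 8.70%
E(R) = R_f + β × MRP = 3.0% + 1.84 × 8.7% = 19.01%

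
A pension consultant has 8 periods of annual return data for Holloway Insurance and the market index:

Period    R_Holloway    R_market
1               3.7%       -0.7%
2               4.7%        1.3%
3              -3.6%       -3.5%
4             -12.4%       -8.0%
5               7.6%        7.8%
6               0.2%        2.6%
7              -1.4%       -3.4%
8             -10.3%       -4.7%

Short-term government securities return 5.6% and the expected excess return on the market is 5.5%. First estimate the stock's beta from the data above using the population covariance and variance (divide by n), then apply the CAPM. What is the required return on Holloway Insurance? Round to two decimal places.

12.57%

Mean R_i = (3.7 + 4.7 − 3.6 − 12.4 + 7.6 + 0.2 − 1.4 − 10.3) / 8 = -1.4375%
Mean R_m = (-0.7 + 1.3 − 3.5 − 8.0 + 7.8 + 2.6 − 3.4 − 4.7) / 8 = -1.0750%
Σ(R_i − R̄_i)(R_m − R̄_m) = 215.9275  ⇒  Cov = 215.9275 / 8 = 26.9909
Σ(R_m − R̄_m)² = 170.4350  ⇒  Var(R_m) = 170.4350 / 8 = 21.3044
β = Cov / Var(R_m) = 26.9909 / 21.3044 = 1.2669
E(R) = R_f + β × MRP = 5.6% + 1.2669 × 5.5% = 12.57%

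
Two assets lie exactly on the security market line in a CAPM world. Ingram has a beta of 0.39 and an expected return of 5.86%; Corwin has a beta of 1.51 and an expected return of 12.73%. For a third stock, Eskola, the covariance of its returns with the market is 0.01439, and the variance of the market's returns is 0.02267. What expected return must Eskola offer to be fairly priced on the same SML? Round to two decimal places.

7.36%

MRP = (12.73% − 5.86%) / (1.51 − 0.39) = 6.1339%
R_f = 5.86% − 0.39 × 6.1339% = 3.4678%
β_Eskola = Cov / Var(R_m) = 0.01439 / 0.02267 = 0.6348
E(R_Eskola) = R_f + β × MRP = 3.4678% + 0.6348 × 6.1339% = 7.36%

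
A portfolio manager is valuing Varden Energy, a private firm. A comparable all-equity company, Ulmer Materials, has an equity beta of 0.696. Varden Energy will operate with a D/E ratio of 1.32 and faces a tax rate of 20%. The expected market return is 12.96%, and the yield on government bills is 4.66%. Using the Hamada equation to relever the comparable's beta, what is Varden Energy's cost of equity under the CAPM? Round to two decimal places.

β_L = β_U × [1 + (1 − t)(D/E)] = 0.696 × [1 + (1 − 0.20) × 1.32]
    = 0.696 × [1 + 0.80 × 1.32] = 0.696 × 2.0560 = 1.4310
MRP = 12.96% − 4.66% = 8.30%
E(R) = R_f + β_L × MRP = 4.66% + 1.4310 × 8.30% = 16.54%

16.54%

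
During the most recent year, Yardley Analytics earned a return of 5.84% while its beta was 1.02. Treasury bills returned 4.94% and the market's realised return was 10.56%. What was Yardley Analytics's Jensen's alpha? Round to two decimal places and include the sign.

Market excess return = 10.56% − 4.94% = 5.62%
CAPM benchmark = R_f + β(R_m − R_f) = 4.94% + 1.02 × 5.62% = 10.6724%
α = actual − benchmark = 5.84% − 10.6724% = -4.83%

-4.83%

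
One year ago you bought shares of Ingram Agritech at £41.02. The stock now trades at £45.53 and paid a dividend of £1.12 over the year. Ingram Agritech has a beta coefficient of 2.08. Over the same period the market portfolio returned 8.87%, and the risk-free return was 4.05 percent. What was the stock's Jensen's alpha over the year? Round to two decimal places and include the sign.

-0.35%

Realised HPR = (P1 + D1 − P0) / P0 = (45.53 + 1.12 − 41.02) / 41.02 = 5.63 / 41.02 = 13.7250%
MRP = 8.87% − 4.05% = 4.82%
CAPM required = R_f + β·MRP = 4.05% + 2.08 × 4.82% = 14.0756%
α = realised − required = 13.7250% − 14.0756% = -0.35%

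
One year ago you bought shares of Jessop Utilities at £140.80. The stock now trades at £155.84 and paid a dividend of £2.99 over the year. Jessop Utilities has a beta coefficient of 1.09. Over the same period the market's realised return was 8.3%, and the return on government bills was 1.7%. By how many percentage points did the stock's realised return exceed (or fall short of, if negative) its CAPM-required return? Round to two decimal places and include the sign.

Realised HPR = (P1 + D1 − P0) / P0 = (155.84 + 2.99 − 140.80) / 140.80 = 18.03 / 140.80 = 12.8054%
MRP = 8.3% − 1.7% = 6.60%
CAPM required = R_f + β·MRP = 1.7% + 1.09 × 6.6% = 8.8940%
α = realised − required = 12.8054% − 8.8940% = +3.91%

+3.91%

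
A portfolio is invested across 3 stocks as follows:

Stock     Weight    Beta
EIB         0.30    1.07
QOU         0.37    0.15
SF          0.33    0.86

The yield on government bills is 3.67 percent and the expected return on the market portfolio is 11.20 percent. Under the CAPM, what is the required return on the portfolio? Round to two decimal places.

β_P = Σ w_i β_i = 0.30×1.07 + 0.37×0.15 + 0.33×0.86 = 0.6603
MRP = 11.20% − 3.67% = 7.53%
E(R_P) = R_f + β_P × MRP = 3.67% + 0.6603 × 7.53% = 8.64%

8.64%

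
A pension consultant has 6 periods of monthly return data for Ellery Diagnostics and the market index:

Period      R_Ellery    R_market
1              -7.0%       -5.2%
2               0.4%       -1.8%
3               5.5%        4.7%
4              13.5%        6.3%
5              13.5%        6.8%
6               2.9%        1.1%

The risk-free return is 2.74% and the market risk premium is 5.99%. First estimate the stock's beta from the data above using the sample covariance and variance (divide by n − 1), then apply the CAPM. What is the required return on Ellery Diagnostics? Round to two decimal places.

12.27%

Mean R_i = (-7.0 + 0.4 + 5.5 + 13.5 + 13.5 + 2.9) / 6 = 4.8000%
Mean R_m = (-5.2 − 1.8 + 4.7 + 6.3 + 6.8 + 1.1) / 6 = 1.9833%
Σ(R_i − R̄_i)(R_m − R̄_m) = 184.4500  ⇒  Cov = 184.4500 / 5 = 36.8900
Σ(R_m − R̄_m)² = 115.9083  ⇒  Var(R_m) = 115.9083 / 5 = 23.1817
β = Cov / Var(R_m) = 36.8900 / 23.1817 = 1.5913
E(R) = R_f + β × MRP = 2.74% + 1.5913 × 5.99% = 12.27%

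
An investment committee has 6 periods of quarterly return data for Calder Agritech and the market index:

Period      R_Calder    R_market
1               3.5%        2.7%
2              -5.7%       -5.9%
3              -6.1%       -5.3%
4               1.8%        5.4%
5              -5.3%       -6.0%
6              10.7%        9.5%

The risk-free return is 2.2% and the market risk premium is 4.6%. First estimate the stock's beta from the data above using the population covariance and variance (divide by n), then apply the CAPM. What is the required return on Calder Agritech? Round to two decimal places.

6.66%

Mean R_i = (3.5 − 5.7 − 6.1 + 1.8 − 5.3 + 10.7) / 6 = -0.1833%
Mean R_m = (2.7 − 5.9 − 5.3 + 5.4 − 6.0 + 9.5) / 6 = 0.0667%
Σ(R_i − R̄_i)(R_m − R̄_m) = 218.6533  ⇒  Cov = 218.6533 / 6 = 36.4422
Σ(R_m − R̄_m)² = 225.5733  ⇒  Var(R_m) = 225.5733 / 6 = 37.5956
β = Cov / Var(R_m) = 36.4422 / 37.5956 = 0.9693
E(R) = R_f + β × MRP = 2.2% + 0.9693 × 4.6% = 6.66%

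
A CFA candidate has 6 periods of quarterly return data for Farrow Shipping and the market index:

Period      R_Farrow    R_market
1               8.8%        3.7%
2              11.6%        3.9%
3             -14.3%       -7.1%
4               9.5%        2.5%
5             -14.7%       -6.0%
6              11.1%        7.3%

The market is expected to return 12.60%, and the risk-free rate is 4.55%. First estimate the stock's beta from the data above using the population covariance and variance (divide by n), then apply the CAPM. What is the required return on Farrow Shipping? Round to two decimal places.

21.60%

Mean R_i = (8.8 + 11.6 − 14.3 + 9.5 − 14.7 + 11.1) / 6 = 2.0000%
Mean R_m = (3.7 + 3.9 − 7.1 + 2.5 − 6.0 + 7.3) / 6 = 0.7167%
Σ(R_i − R̄_i)(R_m − R̄_m) = 363.7100  ⇒  Cov = 363.7100 / 6 = 60.6183
Σ(R_m − R̄_m)² = 171.7683  ⇒  Var(R_m) = 171.7683 / 6 = 28.6281
β = Cov / Var(R_m) = 60.6183 / 28.6281 = 2.1174
MRP = 12.60% − 4.55% = 8.05%
E(R) = R_f + β × MRP = 4.55% + 2.1174 × 8.05% = 21.60%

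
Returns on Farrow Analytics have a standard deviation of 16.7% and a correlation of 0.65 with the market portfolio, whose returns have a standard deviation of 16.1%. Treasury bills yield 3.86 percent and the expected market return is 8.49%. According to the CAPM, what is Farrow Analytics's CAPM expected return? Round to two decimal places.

β = ρ × σ_i / σ_m = 0.65 × 16.7% / 16.1% = 0.6742
MRP = 8.49% − 3.86% = 4.63%
E(R) = 3.86% + 0.6742 × 4.63% = 6.98%

6.98%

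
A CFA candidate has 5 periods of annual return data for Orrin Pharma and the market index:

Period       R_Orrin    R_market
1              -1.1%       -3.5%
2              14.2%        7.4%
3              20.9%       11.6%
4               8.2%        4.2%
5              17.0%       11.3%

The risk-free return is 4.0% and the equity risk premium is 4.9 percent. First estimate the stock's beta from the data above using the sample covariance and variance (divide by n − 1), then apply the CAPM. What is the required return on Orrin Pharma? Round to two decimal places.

Mean R_i = (-1.1 + 14.2 + 20.9 + 8.2 + 17.0) / 5 = 11.8400%
Mean R_m = (-3.5 + 7.4 + 11.6 + 4.2 + 11.3) / 5 = 6.2000%
Σ(R_i − R̄_i)(R_m − R̄_m) = 210.8700  ⇒  Cov = 210.8700 / 4 = 52.7175
Σ(R_m − R̄_m)² = 154.7000  ⇒  Var(R_m) = 154.7000 / 4 = 38.6750
β = Cov / Var(R_m) = 52.7175 / 38.6750 = 1.3631
E(R) = R_f + β × MRP = 4.0% + 1.3631 × 4.9% = 10.68%

10.68%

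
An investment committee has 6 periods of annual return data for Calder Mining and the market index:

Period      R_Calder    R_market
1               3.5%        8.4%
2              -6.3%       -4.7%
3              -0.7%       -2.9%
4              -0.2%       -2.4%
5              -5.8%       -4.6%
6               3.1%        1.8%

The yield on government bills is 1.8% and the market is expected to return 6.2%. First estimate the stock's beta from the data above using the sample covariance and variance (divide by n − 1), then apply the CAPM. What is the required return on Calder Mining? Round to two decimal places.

4.86%

Mean R_i = (3.5 − 6.3 − 0.7 − 0.2 − 5.8 + 3.1) / 6 = -1.0667%
Mean R_m = (8.4 − 4.7 − 2.9 − 2.4 − 4.6 + 1.8) / 6 = -0.7333%
Σ(R_i − R̄_i)(R_m − R̄_m) = 89.0867  ⇒  Cov = 89.0867 / 5 = 17.8173
Σ(R_m − R̄_m)² = 127.9933  ⇒  Var(R_m) = 127.9933 / 5 = 25.5987
β = Cov / Var(R_m) = 17.8173 / 25.5987 = 0.6960
MRP = 6.2% − 1.8% = 4.40%
E(R) = R_f + β × MRP = 1.8% + 0.6960 × 4.4% = 4.86%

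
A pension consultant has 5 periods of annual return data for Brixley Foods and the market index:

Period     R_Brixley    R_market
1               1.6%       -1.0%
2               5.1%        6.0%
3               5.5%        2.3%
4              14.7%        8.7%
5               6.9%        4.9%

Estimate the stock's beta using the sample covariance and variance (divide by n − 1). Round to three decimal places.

1.136

Mean R_i = (1.6 + 5.1 + 5.5 + 14.7 + 6.9) / 5 = 6.7600%
Mean R_m = (-1.0 + 6.0 + 2.3 + 8.7 + 4.9) / 5 = 4.1800%
Σ(R_i − R̄_i)(R_m − R̄_m) = 62.0660  ⇒  Cov = 62.0660 / 4 = 15.5165
Σ(R_m − R̄_m)² = 54.6280  ⇒  Var(R_m) = 54.6280 / 4 = 13.6570
β = Cov / Var(R_m) = 15.5165 / 13.6570 = 1.1362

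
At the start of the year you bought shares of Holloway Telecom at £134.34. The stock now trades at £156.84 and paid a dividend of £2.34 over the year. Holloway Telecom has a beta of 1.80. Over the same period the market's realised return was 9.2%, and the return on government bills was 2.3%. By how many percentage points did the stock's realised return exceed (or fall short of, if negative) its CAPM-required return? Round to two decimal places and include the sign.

Realised HPR = (P1 + D1 − P0) / P0 = (156.84 + 2.34 − 134.34) / 134.34 = 24.84 / 134.34 = 18.4904%
MRP = 9.2% − 2.3% = 6.90%
CAPM required = R_f + β·MRP = 2.3% + 1.80 × 6.9% = 14.7200%
α = realised − required = 18.4904% − 14.7200% = +3.77%

+3.77%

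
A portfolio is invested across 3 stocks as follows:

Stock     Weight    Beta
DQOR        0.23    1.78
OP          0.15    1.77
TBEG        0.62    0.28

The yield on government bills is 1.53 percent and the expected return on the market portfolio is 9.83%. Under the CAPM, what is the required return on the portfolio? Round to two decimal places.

8.57%

β_P = Σ w_i β_i = 0.23×1.78 + 0.15×1.77 + 0.62×0.28 = 0.8485
MRP = 9.83% − 1.53% = 8.30%
E(R_P) = R_f + β_P × MRP = 1.53% + 0.8485 × 8.30% = 8.57%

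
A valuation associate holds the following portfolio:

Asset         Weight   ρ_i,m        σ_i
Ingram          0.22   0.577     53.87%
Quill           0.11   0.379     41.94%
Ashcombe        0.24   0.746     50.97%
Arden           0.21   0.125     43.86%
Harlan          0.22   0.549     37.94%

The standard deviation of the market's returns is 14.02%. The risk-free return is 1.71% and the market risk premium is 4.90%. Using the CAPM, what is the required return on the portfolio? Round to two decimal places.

β_Ingram = 0.577 × 53.87% / 14.02% = 2.2170
β_Quill = 0.379 × 41.94% / 14.02% = 1.1338
β_Ashcombe = 0.746 × 50.97% / 14.02% = 2.7121
β_Arden = 0.125 × 43.86% / 14.02% = 0.3910
β_Harlan = 0.549 × 37.94% / 14.02% = 1.4857
β_P = Σ w_i β_i = 0.22×2.2170 + 0.11×1.1338 + 0.24×2.7121 + 0.21×0.3910 + 0.22×1.4857 = 1.6723
E(R_P) = R_f + β_P × MRP = 1.71% + 1.6723 × 4.90% = 9.90%

9.90%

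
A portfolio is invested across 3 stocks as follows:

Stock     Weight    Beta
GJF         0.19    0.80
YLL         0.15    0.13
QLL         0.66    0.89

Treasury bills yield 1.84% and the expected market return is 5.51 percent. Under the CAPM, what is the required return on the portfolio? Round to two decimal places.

β_P = Σ w_i β_i = 0.19×0.80 + 0.15×0.13 + 0.66×0.89 = 0.7589
MRP = 5.51% − 1.84% = 3.67%
E(R_P) = R_f + β_P × MRP = 1.84% + 0.7589 × 3.67% = 4.63%

4.63%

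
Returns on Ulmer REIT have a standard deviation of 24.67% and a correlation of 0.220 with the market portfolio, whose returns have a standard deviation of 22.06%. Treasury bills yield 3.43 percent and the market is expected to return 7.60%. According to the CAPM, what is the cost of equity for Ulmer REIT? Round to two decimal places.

β = ρ × σ_i / σ_m = 0.220 × 24.67% / 22.06% = 0.2460
MRP = 7.60% − 3.43% = 4.17%
E(R) = 3.43% + 0.2460 × 4.17% = 4.46%

4.46%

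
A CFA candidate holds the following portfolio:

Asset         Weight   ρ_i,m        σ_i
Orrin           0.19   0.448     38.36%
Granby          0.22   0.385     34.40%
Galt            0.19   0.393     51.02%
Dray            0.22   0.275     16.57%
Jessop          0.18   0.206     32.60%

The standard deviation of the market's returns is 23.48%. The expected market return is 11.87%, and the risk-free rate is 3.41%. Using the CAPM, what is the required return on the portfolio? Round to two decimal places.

7.81%

β_Orrin = 0.448 × 38.36% / 23.48% = 0.7319
β_Granby = 0.385 × 34.40% / 23.48% = 0.5641
β_Galt = 0.393 × 51.02% / 23.48% = 0.8540
β_Dray = 0.275 × 16.57% / 23.48% = 0.1941
β_Jessop = 0.206 × 32.60% / 23.48% = 0.2860
β_P = Σ w_i β_i = 0.19×0.7319 + 0.22×0.5641 + 0.19×0.8540 + 0.22×0.1941 + 0.18×0.2860 = 0.5196
MRP = 11.87% − 3.41% = 8.46%
E(R_P) = R_f + β_P × MRP = 3.41% + 0.5196 × 8.46% = 7.81%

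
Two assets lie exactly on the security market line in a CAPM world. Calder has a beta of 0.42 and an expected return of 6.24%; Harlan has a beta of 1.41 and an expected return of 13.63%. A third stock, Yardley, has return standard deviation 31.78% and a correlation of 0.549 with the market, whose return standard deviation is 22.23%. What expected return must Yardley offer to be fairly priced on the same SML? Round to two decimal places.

8.96%

MRP = (13.63% − 6.24%) / (1.41 − 0.42) = 7.4646%
R_f = 6.24% − 0.42 × 7.4646% = 3.1049%
β_Yardley = ρ·σ_i/σ_m = 0.549 × 31.78 / 22.23 = 0.7849
E(R_Yardley) = R_f + β × MRP = 3.1049% + 0.7849 × 7.4646% = 8.96%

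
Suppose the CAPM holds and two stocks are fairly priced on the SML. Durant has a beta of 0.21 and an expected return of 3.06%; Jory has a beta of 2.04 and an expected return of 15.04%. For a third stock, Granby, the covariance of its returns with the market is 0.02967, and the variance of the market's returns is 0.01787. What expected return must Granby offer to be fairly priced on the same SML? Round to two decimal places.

MRP = (15.04% − 3.06%) / (2.04 − 0.21) = 6.5464%
R_f = 3.06% − 0.21 × 6.5464% = 1.6853%
β_Granby = Cov / Var(R_m) = 0.02967 / 0.01787 = 1.6603
E(R_Granby) = R_f + β × MRP = 1.6853% + 1.6603 × 6.5464% = 12.55%

12.55%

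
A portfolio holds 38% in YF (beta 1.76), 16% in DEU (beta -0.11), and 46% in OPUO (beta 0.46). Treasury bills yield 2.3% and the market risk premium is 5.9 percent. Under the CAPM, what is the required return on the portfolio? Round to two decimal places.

β_P = Σ w_i β_i = 0.38×1.76 + 0.16×-0.11 + 0.46×0.46 = 0.8628
E(R_P) = R_f + β_P × MRP = 2.3% + 0.8628 × 5.9% = 7.39%

7.39%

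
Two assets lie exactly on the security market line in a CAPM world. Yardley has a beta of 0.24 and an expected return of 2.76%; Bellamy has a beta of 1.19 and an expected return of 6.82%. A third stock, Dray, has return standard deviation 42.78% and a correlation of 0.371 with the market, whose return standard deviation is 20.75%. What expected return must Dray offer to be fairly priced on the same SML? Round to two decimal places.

5.00%

MRP = (6.82% − 2.76%) / (1.19 − 0.24) = 4.2737%
R_f = 2.76% − 0.24 × 4.2737% = 1.7343%
β_Dray = ρ·σ_i/σ_m = 0.371 × 42.78 / 20.75 = 0.7649
E(R_Dray) = R_f + β × MRP = 1.7343% + 0.7649 × 4.2737% = 5.00%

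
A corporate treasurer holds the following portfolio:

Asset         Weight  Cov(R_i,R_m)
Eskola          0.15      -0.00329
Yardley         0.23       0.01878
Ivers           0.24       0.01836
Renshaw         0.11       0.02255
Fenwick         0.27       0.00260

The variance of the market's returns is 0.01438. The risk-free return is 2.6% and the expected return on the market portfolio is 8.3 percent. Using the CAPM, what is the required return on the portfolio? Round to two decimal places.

7.12%

β_Eskola = -0.00329 / 0.01438 = -0.2288
β_Yardley = 0.01878 / 0.01438 = 1.3060
β_Ivers = 0.01836 / 0.01438 = 1.2768
β_Renshaw = 0.02255 / 0.01438 = 1.5682
β_Fenwick = 0.00260 / 0.01438 = 0.1808
β_P = Σ w_i β_i = 0.15×-0.2288 + 0.23×1.3060 + 0.24×1.2768 + 0.11×1.5682 + 0.27×0.1808 = 0.7938
MRP = 8.3% − 2.6% = 5.70%
E(R_P) = R_f + β_P × MRP = 2.6% + 0.7938 × 5.7% = 7.12%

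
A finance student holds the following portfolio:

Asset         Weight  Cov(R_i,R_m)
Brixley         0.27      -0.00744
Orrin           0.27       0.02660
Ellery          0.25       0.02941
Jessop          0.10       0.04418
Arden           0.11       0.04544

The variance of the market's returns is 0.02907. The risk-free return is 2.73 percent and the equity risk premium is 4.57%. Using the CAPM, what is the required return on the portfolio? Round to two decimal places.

β_Brixley = -0.00744 / 0.02907 = -0.2559
β_Orrin = 0.02660 / 0.02907 = 0.9150
β_Ellery = 0.02941 / 0.02907 = 1.0117
β_Jessop = 0.04418 / 0.02907 = 1.5198
β_Arden = 0.04544 / 0.02907 = 1.5631
β_P = Σ w_i β_i = 0.27×-0.2559 + 0.27×0.9150 + 0.25×1.0117 + 0.10×1.5198 + 0.11×1.5631 = 0.7548
E(R_P) = R_f + β_P × MRP = 2.73% + 0.7548 × 4.57% = 6.18%

6.18%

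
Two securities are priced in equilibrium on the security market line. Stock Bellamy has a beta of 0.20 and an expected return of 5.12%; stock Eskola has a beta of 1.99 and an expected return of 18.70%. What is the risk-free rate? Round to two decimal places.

Both satisfy E(R) = R_f + β·MRP, so the slope of the SML is
MRP = (18.70% − 5.12%) / (1.99 − 0.20) = 13.58% / 1.79 = 7.5866%
R_f = E(R_Bellamy) − β_Bellamy·MRP = 5.12% − 0.20 × 7.5866% = 3.6027%

3.60%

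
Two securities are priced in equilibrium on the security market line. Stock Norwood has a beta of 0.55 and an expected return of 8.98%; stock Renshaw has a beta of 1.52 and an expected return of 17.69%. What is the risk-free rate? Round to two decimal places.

Both satisfy E(R) = R_f + β·MRP, so the slope of the SML is
MRP = (17.69% − 8.98%) / (1.52 − 0.55) = 8.71% / 0.97 = 8.9794%
R_f = E(R_Norwood) − β_Norwood·MRP = 8.98% − 0.55 × 8.9794% = 4.0413%

4.04%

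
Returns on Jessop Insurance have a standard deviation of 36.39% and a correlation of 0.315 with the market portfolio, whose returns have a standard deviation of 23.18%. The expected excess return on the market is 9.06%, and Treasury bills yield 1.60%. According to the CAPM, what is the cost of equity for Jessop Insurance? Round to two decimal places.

β = ρ × σ_i / σ_m = 0.315 × 36.39% / 23.18% = 0.4945
E(R) = 1.60% + 0.4945 × 9.06% = 6.08%

6.08%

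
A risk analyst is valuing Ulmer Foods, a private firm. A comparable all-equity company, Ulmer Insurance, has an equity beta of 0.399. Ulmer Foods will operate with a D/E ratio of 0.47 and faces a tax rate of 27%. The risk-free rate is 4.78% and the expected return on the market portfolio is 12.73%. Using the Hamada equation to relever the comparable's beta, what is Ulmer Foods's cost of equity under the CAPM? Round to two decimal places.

9.04%

β_L = β_U × [1 + (1 − t)(D/E)] = 0.399 × [1 + (1 − 0.27) × 0.47]
    = 0.399 × [1 + 0.73 × 0.47] = 0.399 × 1.3431 = 0.5359
MRP = 12.73% − 4.78% = 7.95%
E(R) = R_f + β_L × MRP = 4.78% + 0.5359 × 7.95% = 9.04%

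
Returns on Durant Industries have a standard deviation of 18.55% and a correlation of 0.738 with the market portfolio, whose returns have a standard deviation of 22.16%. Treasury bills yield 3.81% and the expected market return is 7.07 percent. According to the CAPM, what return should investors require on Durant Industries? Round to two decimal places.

5.82%

β = ρ × σ_i / σ_m = 0.738 × 18.55% / 22.16% = 0.6178
MRP = 7.07% − 3.81% = 3.26%
E(R) = 3.81% + 0.6178 × 3.26% = 5.82%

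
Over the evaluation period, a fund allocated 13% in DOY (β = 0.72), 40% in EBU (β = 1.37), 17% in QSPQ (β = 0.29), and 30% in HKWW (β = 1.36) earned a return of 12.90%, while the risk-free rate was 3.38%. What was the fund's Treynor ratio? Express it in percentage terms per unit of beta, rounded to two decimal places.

8.66%

β_P = 0.13×0.72 + 0.40×1.37 + 0.17×0.29 + 0.30×1.36 = 1.0989
Treynor = (R_P − R_f) / β_P = (12.90% − 3.38%) / 1.0989 = 9.52% / 1.0989 = 8.66%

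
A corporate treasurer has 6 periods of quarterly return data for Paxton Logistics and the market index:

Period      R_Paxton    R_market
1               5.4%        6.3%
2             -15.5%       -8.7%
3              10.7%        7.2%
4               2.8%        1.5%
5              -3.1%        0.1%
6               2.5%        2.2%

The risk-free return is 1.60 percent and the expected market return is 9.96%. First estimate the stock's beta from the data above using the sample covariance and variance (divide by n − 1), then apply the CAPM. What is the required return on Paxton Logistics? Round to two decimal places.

14.57%

Mean R_i = (5.4 − 15.5 + 10.7 + 2.8 − 3.1 + 2.5) / 6 = 0.4667%
Mean R_m = (6.3 − 8.7 + 7.2 + 1.5 + 0.1 + 2.2) / 6 = 1.4333%
Σ(R_i − R̄_i)(R_m − R̄_m) = 251.2867  ⇒  Cov = 251.2867 / 5 = 50.2573
Σ(R_m − R̄_m)² = 161.9933  ⇒  Var(R_m) = 161.9933 / 5 = 32.3987
β = Cov / Var(R_m) = 50.2573 / 32.3987 = 1.5512
MRP = 9.96% − 1.60% = 8.36%
E(R) = R_f + β × MRP = 1.60% + 1.5512 × 8.36% = 14.57%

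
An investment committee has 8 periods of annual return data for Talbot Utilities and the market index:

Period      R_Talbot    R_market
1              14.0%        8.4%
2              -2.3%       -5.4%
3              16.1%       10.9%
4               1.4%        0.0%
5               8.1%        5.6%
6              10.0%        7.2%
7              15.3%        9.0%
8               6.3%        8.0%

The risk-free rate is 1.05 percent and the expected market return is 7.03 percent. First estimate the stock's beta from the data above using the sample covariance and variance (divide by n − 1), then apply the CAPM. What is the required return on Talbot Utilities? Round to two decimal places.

Mean R_i = (14.0 − 2.3 + 16.1 + 1.4 + 8.1 + 10.0 + 15.3 + 6.3) / 8 = 8.6125%
Mean R_m = (8.4 − 5.4 + 10.9 + 0.0 + 5.6 + 7.2 + 9.0 + 8.0) / 8 = 5.4625%
Σ(R_i − R̄_i)(R_m − R̄_m) = 234.6038  ⇒  Cov = 234.6038 / 7 = 33.5148
Σ(R_m − R̄_m)² = 208.0188  ⇒  Var(R_m) = 208.0188 / 7 = 29.7170
β = Cov / Var(R_m) = 33.5148 / 29.7170 = 1.1278
MRP = 7.03% − 1.05% = 5.98%
E(R) = R_f + β × MRP = 1.05% + 1.1278 × 5.98% = 7.79%

7.79%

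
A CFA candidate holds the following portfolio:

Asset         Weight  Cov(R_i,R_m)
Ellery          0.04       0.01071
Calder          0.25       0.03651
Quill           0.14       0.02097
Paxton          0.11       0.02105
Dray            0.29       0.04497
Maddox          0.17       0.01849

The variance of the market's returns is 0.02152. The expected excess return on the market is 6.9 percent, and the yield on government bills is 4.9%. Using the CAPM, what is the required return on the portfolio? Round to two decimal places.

14.84%

β_Ellery = 0.01071 / 0.02152 = 0.4977
β_Calder = 0.03651 / 0.02152 = 1.6966
β_Quill = 0.02097 / 0.02152 = 0.9744
β_Paxton = 0.02105 / 0.02152 = 0.9782
β_Dray = 0.04497 / 0.02152 = 2.0897
β_Maddox = 0.01849 / 0.02152 = 0.8592
β_P = Σ w_i β_i = 0.04×0.4977 + 0.25×1.6966 + 0.14×0.9744 + 0.11×0.9782 + 0.29×2.0897 + 0.17×0.8592 = 1.4402
E(R_P) = R_f + β_P × MRP = 4.9% + 1.4402 × 6.9% = 14.84%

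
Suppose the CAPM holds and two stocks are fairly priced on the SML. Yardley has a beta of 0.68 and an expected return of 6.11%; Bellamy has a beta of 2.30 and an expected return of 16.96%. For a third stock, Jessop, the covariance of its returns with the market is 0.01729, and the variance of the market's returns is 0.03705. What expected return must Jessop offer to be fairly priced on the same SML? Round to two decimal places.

4.68%

MRP = (16.96% − 6.11%) / (2.30 − 0.68) = 6.6975%
R_f = 6.11% − 0.68 × 6.6975% = 1.5557%
β_Jessop = Cov / Var(R_m) = 0.01729 / 0.03705 = 0.4667
E(R_Jessop) = R_f + β × MRP = 1.5557% + 0.4667 × 6.6975% = 4.68%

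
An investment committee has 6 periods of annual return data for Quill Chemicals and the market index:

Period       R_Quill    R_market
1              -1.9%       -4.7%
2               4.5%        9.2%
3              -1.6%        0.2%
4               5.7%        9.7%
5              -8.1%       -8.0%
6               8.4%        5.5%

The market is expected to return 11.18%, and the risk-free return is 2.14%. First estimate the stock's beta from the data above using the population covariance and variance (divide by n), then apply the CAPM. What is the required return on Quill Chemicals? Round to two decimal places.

8.88%

Mean R_i = (-1.9 + 4.5 − 1.6 + 5.7 − 8.1 + 8.4) / 6 = 1.1667%
Mean R_m = (-4.7 + 9.2 + 0.2 + 9.7 − 8.0 + 5.5) / 6 = 1.9833%
Σ(R_i − R̄_i)(R_m − R̄_m) = 202.4167  ⇒  Cov = 202.4167 / 6 = 33.7361
Σ(R_m − R̄_m)² = 271.5083  ⇒  Var(R_m) = 271.5083 / 6 = 45.2514
β = Cov / Var(R_m) = 33.7361 / 45.2514 = 0.7455
MRP = 11.18% − 2.14% = 9.04%
E(R) = R_f + β × MRP = 2.14% + 0.7455 × 9.04% = 8.88%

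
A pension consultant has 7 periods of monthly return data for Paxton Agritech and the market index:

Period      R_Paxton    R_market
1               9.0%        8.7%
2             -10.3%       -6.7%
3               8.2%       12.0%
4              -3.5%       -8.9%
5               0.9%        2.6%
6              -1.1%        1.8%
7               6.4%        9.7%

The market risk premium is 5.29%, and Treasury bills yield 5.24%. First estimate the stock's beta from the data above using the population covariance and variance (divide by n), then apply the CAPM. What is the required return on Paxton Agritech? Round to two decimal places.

9.43%

Mean R_i = (9.0 − 10.3 + 8.2 − 3.5 + 0.9 − 1.1 + 6.4) / 7 = 1.3714%
Mean R_m = (8.7 − 6.7 + 12.0 − 8.9 + 2.6 + 1.8 + 9.7) / 7 = 2.7429%
Σ(R_i − R̄_i)(R_m − R̄_m) = 312.9686  ⇒  Cov = 312.9686 / 7 = 44.7098
Σ(R_m − R̄_m)² = 395.2171  ⇒  Var(R_m) = 395.2171 / 7 = 56.4596
β = Cov / Var(R_m) = 44.7098 / 56.4596 = 0.7919
E(R) = R_f + β × MRP = 5.24% + 0.7919 × 5.29% = 9.43%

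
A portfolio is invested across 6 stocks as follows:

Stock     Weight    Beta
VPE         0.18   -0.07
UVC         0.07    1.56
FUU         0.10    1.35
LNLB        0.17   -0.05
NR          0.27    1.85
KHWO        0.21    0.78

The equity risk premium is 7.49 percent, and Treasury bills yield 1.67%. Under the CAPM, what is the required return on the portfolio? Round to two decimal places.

β_P = Σ w_i β_i = 0.18×-0.07 + 0.07×1.56 + 0.10×1.35 + 0.17×-0.05 + 0.27×1.85 + 0.21×0.78 = 0.8864
E(R_P) = R_f + β_P × MRP = 1.67% + 0.8864 × 7.49% = 8.31%

8.31%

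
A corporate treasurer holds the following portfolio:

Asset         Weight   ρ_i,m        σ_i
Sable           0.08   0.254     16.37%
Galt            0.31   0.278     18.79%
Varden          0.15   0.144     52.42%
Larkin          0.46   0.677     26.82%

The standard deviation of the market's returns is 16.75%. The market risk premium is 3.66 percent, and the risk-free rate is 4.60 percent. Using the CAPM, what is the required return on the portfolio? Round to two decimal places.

β_Sable = 0.254 × 16.37% / 16.75% = 0.2482
β_Galt = 0.278 × 18.79% / 16.75% = 0.3119
β_Varden = 0.144 × 52.42% / 16.75% = 0.4507
β_Larkin = 0.677 × 26.82% / 16.75% = 1.0840
β_P = Σ w_i β_i = 0.08×0.2482 + 0.31×0.3119 + 0.15×0.4507 + 0.46×1.0840 = 0.6828
E(R_P) = R_f + β_P × MRP = 4.60% + 0.6828 × 3.66% = 7.10%

7.10%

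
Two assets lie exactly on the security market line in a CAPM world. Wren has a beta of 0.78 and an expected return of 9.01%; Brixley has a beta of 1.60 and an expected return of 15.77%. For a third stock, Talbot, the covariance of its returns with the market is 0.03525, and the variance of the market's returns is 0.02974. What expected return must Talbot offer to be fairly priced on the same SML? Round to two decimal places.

12.35%

MRP = (15.77% − 9.01%) / (1.60 − 0.78) = 8.2439%
R_f = 9.01% − 0.78 × 8.2439% = 2.5798%
β_Talbot = Cov / Var(R_m) = 0.03525 / 0.02974 = 1.1853
E(R_Talbot) = R_f + β × MRP = 2.5798% + 1.1853 × 8.2439% = 12.35%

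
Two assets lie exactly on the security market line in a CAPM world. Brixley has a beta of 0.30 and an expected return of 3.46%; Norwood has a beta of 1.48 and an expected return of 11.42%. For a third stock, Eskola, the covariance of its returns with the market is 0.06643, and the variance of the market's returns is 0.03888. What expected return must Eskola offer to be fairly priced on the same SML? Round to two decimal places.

MRP = (11.42% − 3.46%) / (1.48 − 0.30) = 6.7458%
R_f = 3.46% − 0.30 × 6.7458% = 1.4363%
β_Eskola = Cov / Var(R_m) = 0.06643 / 0.03888 = 1.7086
E(R_Eskola) = R_f + β × MRP = 1.4363% + 1.7086 × 6.7458% = 12.96%

12.96%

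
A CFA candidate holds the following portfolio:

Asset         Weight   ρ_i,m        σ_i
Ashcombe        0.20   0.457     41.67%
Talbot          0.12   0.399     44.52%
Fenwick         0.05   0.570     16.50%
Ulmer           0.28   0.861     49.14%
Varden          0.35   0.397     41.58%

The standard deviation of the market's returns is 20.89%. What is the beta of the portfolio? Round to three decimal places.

β_Ashcombe = 0.457 × 41.67% / 20.89% = 0.9116
β_Talbot = 0.399 × 44.52% / 20.89% = 0.8503
β_Fenwick = 0.570 × 16.50% / 20.89% = 0.4502
β_Ulmer = 0.861 × 49.14% / 20.89% = 2.0253
β_Varden = 0.397 × 41.58% / 20.89% = 0.7902
β_P = Σ w_i β_i = 0.20×0.9116 + 0.12×0.8503 + 0.05×0.4502 + 0.28×2.0253 + 0.35×0.7902 = 1.1505

1.151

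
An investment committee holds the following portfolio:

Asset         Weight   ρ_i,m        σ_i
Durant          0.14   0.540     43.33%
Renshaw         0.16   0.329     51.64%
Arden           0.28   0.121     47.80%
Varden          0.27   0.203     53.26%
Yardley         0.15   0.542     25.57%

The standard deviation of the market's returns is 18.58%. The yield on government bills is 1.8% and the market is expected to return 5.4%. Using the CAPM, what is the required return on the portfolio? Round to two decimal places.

4.24%

β_Durant = 0.540 × 43.33% / 18.58% = 1.2593
β_Renshaw = 0.329 × 51.64% / 18.58% = 0.9144
β_Arden = 0.121 × 47.80% / 18.58% = 0.3113
β_Varden = 0.203 × 53.26% / 18.58% = 0.5819
β_Yardley = 0.542 × 25.57% / 18.58% = 0.7459
β_P = Σ w_i β_i = 0.14×1.2593 + 0.16×0.9144 + 0.28×0.3113 + 0.27×0.5819 + 0.15×0.7459 = 0.6788
MRP = 5.4% − 1.8% = 3.60%
E(R_P) = R_f + β_P × MRP = 1.8% + 0.6788 × 3.6% = 4.24%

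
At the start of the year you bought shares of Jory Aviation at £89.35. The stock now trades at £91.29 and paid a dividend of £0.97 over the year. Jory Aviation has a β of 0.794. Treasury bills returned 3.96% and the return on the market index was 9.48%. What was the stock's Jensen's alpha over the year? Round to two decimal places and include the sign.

-5.09%

Realised HPR = (P1 + D1 − P0) / P0 = (91.29 + 0.97 − 89.35) / 89.35 = 2.91 / 89.35 = 3.2569%
MRP = 9.48% − 3.96% = 5.52%
CAPM required = R_f + β·MRP = 3.96% + 0.794 × 5.52% = 8.34288%
α = realised − required = 3.2569% − 8.34288% = -5.09%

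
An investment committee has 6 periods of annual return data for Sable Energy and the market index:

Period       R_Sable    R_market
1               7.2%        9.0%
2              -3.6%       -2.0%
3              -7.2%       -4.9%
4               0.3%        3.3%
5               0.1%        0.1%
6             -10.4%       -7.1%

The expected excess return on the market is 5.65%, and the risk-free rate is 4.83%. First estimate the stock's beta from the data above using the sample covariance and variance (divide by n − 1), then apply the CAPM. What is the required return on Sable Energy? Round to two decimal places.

10.77%

Mean R_i = (7.2 − 3.6 − 7.2 + 0.3 + 0.1 − 10.4) / 6 = -2.2667%
Mean R_m = (9.0 − 2.0 − 4.9 + 3.3 + 0.1 − 7.1) / 6 = -0.2667%
Σ(R_i − R̄_i)(R_m − R̄_m) = 178.4933  ⇒  Cov = 178.4933 / 5 = 35.6987
Σ(R_m − R̄_m)² = 169.8933  ⇒  Var(R_m) = 169.8933 / 5 = 33.9787
β = Cov / Var(R_m) = 35.6987 / 33.9787 = 1.0506
E(R) = R_f + β × MRP = 4.83% + 1.0506 × 5.65% = 10.77%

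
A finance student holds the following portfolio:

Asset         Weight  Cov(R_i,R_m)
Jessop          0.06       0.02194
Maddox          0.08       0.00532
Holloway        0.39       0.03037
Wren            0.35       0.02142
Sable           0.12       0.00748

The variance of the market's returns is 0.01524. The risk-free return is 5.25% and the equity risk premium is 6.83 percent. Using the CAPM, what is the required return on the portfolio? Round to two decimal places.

15.10%

β_Jessop = 0.02194 / 0.01524 = 1.4396
β_Maddox = 0.00532 / 0.01524 = 0.3491
β_Holloway = 0.03037 / 0.01524 = 1.9928
β_Wren = 0.02142 / 0.01524 = 1.4055
β_Sable = 0.00748 / 0.01524 = 0.4908
β_P = Σ w_i β_i = 0.06×1.4396 + 0.08×0.3491 + 0.39×1.9928 + 0.35×1.4055 + 0.12×0.4908 = 1.4423
E(R_P) = R_f + β_P × MRP = 5.25% + 1.4423 × 6.83% = 15.10%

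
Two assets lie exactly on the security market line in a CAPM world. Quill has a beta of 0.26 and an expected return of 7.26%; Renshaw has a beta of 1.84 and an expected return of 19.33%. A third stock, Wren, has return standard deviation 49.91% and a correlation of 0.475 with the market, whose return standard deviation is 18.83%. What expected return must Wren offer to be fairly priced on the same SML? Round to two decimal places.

MRP = (19.33% − 7.26%) / (1.84 − 0.26) = 7.6392%
R_f = 7.26% − 0.26 × 7.6392% = 5.2738%
β_Wren = ρ·σ_i/σ_m = 0.475 × 49.91 / 18.83 = 1.2590
E(R_Wren) = R_f + β × MRP = 5.2738% + 1.2590 × 7.6392% = 14.89%

14.89%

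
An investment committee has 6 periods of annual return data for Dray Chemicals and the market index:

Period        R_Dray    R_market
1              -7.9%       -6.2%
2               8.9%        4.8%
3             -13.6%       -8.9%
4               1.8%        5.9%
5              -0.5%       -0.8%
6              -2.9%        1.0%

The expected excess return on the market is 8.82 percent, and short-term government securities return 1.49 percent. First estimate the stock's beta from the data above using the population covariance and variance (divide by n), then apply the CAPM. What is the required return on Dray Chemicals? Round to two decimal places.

Mean R_i = (-7.9 + 8.9 − 13.6 + 1.8 − 0.5 − 2.9) / 6 = -2.3667%
Mean R_m = (-6.2 + 4.8 − 8.9 + 5.9 − 0.8 + 1.0) / 6 = -0.7000%
Σ(R_i − R̄_i)(R_m − R̄_m) = 210.9200  ⇒  Cov = 210.9200 / 6 = 35.1533
Σ(R_m − R̄_m)² = 174.2000  ⇒  Var(R_m) = 174.2000 / 6 = 29.0333
β = Cov / Var(R_m) = 35.1533 / 29.0333 = 1.2108
E(R) = R_f + β × MRP = 1.49% + 1.2108 × 8.82% = 12.17%

12.17%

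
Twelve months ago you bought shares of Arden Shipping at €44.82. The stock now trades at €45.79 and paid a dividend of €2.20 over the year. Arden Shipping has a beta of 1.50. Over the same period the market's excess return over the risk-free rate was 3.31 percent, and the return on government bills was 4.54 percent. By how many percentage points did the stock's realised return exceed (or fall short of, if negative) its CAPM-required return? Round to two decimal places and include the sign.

Realised HPR = (P1 + D1 − P0) / P0 = (45.79 + 2.20 − 44.82) / 44.82 = 3.17 / 44.82 = 7.0727%
CAPM required = R_f + β·MRP = 4.54% + 1.50 × 3.31% = 9.5050%
α = realised − required = 7.0727% − 9.5050% = -2.43%

-2.43%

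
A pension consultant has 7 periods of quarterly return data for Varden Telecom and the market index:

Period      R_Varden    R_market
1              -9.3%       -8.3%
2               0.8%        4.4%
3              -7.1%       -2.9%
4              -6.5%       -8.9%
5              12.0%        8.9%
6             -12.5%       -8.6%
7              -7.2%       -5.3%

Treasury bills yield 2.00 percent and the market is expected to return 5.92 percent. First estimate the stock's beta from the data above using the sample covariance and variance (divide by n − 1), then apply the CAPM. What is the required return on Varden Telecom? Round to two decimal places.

6.29%

Mean R_i = (-9.3 + 0.8 − 7.1 − 6.5 + 12.0 − 12.5 − 7.2) / 7 = -4.2571%
Mean R_m = (-8.3 + 4.4 − 2.9 − 8.9 + 8.9 − 8.6 − 5.3) / 7 = -2.9571%
Σ(R_i − R̄_i)(R_m − R̄_m) = 323.4871  ⇒  Cov = 323.4871 / 6 = 53.9145
Σ(R_m − R̄_m)² = 295.9171  ⇒  Var(R_m) = 295.9171 / 6 = 49.3195
β = Cov / Var(R_m) = 53.9145 / 49.3195 = 1.0932
MRP = 5.92% − 2.00% = 3.92%
E(R) = R_f + β × MRP = 2.00% + 1.0932 × 3.92% = 6.29%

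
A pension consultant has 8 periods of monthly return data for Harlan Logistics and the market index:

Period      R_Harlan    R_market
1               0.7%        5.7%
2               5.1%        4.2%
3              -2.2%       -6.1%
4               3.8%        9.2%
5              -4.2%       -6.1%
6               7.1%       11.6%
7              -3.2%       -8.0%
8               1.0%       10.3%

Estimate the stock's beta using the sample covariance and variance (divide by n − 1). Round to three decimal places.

0.428

Mean R_i = (0.7 + 5.1 − 2.2 + 3.8 − 4.2 + 7.1 − 3.2 + 1.0) / 8 = 1.0125%
Mean R_m = (5.7 + 4.2 − 6.1 + 9.2 − 6.1 + 11.6 − 8.0 + 10.3) / 8 = 2.6000%
Σ(R_i − R̄_i)(R_m − R̄_m) = 196.6100  ⇒  Cov = 196.6100 / 7 = 28.0871
Σ(R_m − R̄_m)² = 459.7600  ⇒  Var(R_m) = 459.7600 / 7 = 65.6800
β = Cov / Var(R_m) = 28.0871 / 65.6800 = 0.4276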